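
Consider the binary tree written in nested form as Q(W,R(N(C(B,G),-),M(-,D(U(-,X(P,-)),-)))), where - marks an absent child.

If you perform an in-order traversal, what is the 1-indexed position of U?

9

In-order visits the left subtree, then the node, then the right subtree.
At Q: go left to W.
  W is a leaf — visit W.
Visit Q.
At Q: go right to R.
  At R: go left to N.
    At N: go left to C.
      At C: go left to B.
        B is a leaf — visit B.
      Visit C.
      At C: go right to G.
        G is a leaf — visit G.
    Visit N.
    At N: no right child.
  Visit R.
  At R: go right to M.
    At M: no left child.
    Visit M.
    At M: go right to D.
      At D: go left to U.
        At U: no left child.
        Visit U.
        At U: go right to X.
          At X: go left to P.
            P is a leaf — visit P.
          Visit X.
          At X: no right child.
      Visit D.
      At D: no right child.
Full in-order sequence: W, Q, B, C, G, N, R, M, U, P, X, D.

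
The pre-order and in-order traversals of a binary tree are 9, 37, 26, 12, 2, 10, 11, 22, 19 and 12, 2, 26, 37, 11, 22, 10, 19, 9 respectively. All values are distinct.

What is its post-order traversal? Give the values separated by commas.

2, 12, 26, 22, 11, 19, 10, 37, 9

The first element of pre-order is the root; it splits in-order into left and right subtrees.
Root 9: left subtree has 8 nodes {12, 2, 26, 37, 11, 22, 10, 19}, right has 0 { }.
  Root 37: left subtree has 3 nodes {12, 2, 26}, right has 4 {11, 22, 10, 19}.
    Root 26: left subtree has 2 nodes {12, 2}, right has 0 { }.
      Root 12: left subtree has 0 nodes { }, right has 1 {2}.
    Root 10: left subtree has 2 nodes {11, 22}, right has 1 {19}.
      Root 11: left subtree has 0 nodes { }, right has 1 {22}.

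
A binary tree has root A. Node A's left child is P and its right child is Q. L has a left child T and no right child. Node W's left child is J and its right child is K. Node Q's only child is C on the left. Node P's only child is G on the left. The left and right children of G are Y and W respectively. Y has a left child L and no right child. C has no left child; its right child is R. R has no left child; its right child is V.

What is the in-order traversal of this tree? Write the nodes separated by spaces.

T L Y G J W K P A C R V Q

In-order visits the left subtree, then the node, then the right subtree.
At A: go left to P.
  At P: go left to G.
    At G: go left to Y.
      At Y: go left to L.
        At L: go left to T.
          T is a leaf — visit T.
        Visit L.
        At L: no right child.
      Visit Y.
      At Y: no right child.
    Visit G.
    At G: go right to W.
      At W: go left to J.
        J is a leaf — visit J.
      Visit W.
      At W: go right to K.
        K is a leaf — visit K.
  Visit P.
  At P: no right child.
Visit A.
At A: go right to Q.
  At Q: go left to C.
    At C: no left child.
    Visit C.
    At C: go right to R.
      At R: no left child.
      Visit R.
      At R: go right to V.
        V is a leaf — visit V.
  Visit Q.
  At Q: no right child.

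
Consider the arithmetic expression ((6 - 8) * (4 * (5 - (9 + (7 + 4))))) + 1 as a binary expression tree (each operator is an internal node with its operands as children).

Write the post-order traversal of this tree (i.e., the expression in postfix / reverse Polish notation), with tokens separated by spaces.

Post-order on an expression tree gives postfix notation: for each operator, emit left operand, right operand, then the operator.

6 8 - 4 5 9 7 4 + + - * * 1 +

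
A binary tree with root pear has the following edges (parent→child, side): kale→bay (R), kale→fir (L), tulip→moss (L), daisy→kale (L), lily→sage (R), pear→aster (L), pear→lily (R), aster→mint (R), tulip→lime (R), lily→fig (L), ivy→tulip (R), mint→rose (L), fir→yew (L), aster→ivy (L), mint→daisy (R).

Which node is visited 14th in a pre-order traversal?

Pre-order visits the node, then its left subtree, then its right subtree.
Visit pear.
At pear: go left to aster.
  Visit aster.
  At aster: go left to ivy.
    Visit ivy.
    At ivy: no left child.
    At ivy: go right to tulip.
      Visit tulip.
      At tulip: go left to moss.
        moss is a leaf — visit moss.
      At tulip: go right to lime.
        lime is a leaf — visit lime.
  At aster: go right to mint.
    Visit mint.
    At mint: go left to rose.
      rose is a leaf — visit rose.
    At mint: go right to daisy.
      Visit daisy.
      At daisy: go left to kale.
        Visit kale.
        At kale: go left to fir.
          Visit fir.
          At fir: go left to yew.
            yew is a leaf — visit yew.
          At fir: no right child.
        At kale: go right to bay.
          bay is a leaf — visit bay.
      At daisy: no right child.
At pear: go right to lily.
  Visit lily.
  At lily: go left to fig.
    fig is a leaf — visit fig.
  At lily: go right to sage.
    sage is a leaf — visit sage.
Full pre-order sequence: pear, aster, ivy, tulip, moss, lime, mint, rose, daisy, kale, fir, yew, bay, lily, fig, sage.

lily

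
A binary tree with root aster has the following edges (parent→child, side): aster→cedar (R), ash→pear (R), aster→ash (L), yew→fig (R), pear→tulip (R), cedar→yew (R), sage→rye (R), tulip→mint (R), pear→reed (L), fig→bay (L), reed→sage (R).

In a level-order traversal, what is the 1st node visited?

aster

Level-order visits nodes level by level from the root, left to right within each level.
Level 0: aster
Level 1: ash, cedar
Level 2: pear, yew
Level 3: reed, tulip, fig
Level 4: sage, mint, bay
Level 5: rye
Full level-order sequence: aster, ash, cedar, pear, yew, reed, tulip, fig, sage, mint, bay, rye.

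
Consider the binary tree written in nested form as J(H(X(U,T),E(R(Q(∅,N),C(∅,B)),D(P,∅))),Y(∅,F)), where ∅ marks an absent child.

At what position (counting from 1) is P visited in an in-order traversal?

11

In-order visits the left subtree, then the node, then the right subtree.
At J: go left to H.
  At H: go left to X.
    At X: go left to U.
      U is a leaf — visit U.
    Visit X.
    At X: go right to T.
      T is a leaf — visit T.
  Visit H.
  At H: go right to E.
    At E: go left to R.
      At R: go left to Q.
        At Q: no left child.
        Visit Q.
        At Q: go right to N.
          N is a leaf — visit N.
      Visit R.
      At R: go right to C.
        At C: no left child.
        Visit C.
        At C: go right to B.
          B is a leaf — visit B.
    Visit E.
    At E: go right to D.
      At D: go left to P.
        P is a leaf — visit P.
      Visit D.
      At D: no right child.
Visit J.
At J: go right to Y.
  At Y: no left child.
  Visit Y.
  At Y: go right to F.
    F is a leaf — visit F.
Full in-order sequence: U, X, T, H, Q, N, R, C, B, E, P, D, J, Y, F.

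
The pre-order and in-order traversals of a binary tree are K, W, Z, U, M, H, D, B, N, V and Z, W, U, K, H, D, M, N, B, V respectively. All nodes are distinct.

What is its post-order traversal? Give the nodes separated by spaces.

Z U W D H N V B M K

The first element of pre-order is the root; it splits in-order into left and right subtrees.
Root K: left subtree has 3 nodes {Z, W, U}, right has 6 {H, D, M, N, B, V}.
  Root W: left subtree has 1 node {Z}, right has 1 {U}.
  Root M: left subtree has 2 nodes {H, D}, right has 3 {N, B, V}.
    Root H: left subtree has 0 nodes { }, right has 1 {D}.
    Root B: left subtree has 1 node {N}, right has 1 {V}.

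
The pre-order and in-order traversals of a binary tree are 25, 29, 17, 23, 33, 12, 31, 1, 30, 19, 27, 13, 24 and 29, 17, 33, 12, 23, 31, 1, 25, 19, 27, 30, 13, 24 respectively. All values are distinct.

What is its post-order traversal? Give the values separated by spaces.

The first element of pre-order is the root; it splits in-order into left and right subtrees.
Root 25: left subtree has 7 nodes {29, 17, 33, 12, 23, 31, 1}, right has 5 {19, 27, 30, 13, 24}.
  Root 29: left subtree has 0 nodes { }, right has 6 {17, 33, 12, 23, 31, 1}.
    Root 17: left subtree has 0 nodes { }, right has 5 {33, 12, 23, 31, 1}.
      Root 23: left subtree has 2 nodes {33, 12}, right has 2 {31, 1}.
        Root 33: left subtree has 0 nodes { }, right has 1 {12}.
        Root 31: left subtree has 0 nodes { }, right has 1 {1}.
  Root 30: left subtree has 2 nodes {19, 27}, right has 2 {13, 24}.
    Root 19: left subtree has 0 nodes { }, right has 1 {27}.
    Root 13: left subtree has 0 nodes { }, right has 1 {24}.

12 33 1 31 23 17 29 27 19 24 13 30 25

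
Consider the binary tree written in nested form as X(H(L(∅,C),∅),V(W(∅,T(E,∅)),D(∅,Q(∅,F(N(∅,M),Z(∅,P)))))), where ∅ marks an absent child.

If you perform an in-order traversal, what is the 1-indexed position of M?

12

In-order visits the left subtree, then the node, then the right subtree.
At X: go left to H.
  At H: go left to L.
    At L: no left child.
    Visit L.
    At L: go right to C.
      C is a leaf — visit C.
  Visit H.
  At H: no right child.
Visit X.
At X: go right to V.
  At V: go left to W.
    At W: no left child.
    Visit W.
    At W: go right to T.
      At T: go left to E.
        E is a leaf — visit E.
      Visit T.
      At T: no right child.
  Visit V.
  At V: go right to D.
    At D: no left child.
    Visit D.
    At D: go right to Q.
      At Q: no left child.
      Visit Q.
      At Q: go right to F.
        At F: go left to N.
          At N: no left child.
          Visit N.
          At N: go right to M.
            M is a leaf — visit M.
        Visit F.
        At F: go right to Z.
          At Z: no left child.
          Visit Z.
          At Z: go right to P.
            P is a leaf — visit P.
Full in-order sequence: L, C, H, X, W, E, T, V, D, Q, N, M, F, Z, P.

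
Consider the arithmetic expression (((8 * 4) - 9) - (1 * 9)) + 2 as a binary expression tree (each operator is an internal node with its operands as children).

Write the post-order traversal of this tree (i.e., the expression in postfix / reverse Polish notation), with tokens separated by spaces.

Post-order on an expression tree gives postfix notation: for each operator, emit left operand, right operand, then the operator.

8 4 * 9 - 1 9 * - 2 +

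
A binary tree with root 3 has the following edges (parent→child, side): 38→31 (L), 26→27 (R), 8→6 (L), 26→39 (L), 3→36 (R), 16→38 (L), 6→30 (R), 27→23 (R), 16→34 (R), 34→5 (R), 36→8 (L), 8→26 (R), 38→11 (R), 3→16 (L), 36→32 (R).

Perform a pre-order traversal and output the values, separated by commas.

3, 16, 38, 31, 11, 34, 5, 36, 8, 6, 30, 26, 39, 27, 23, 32

Pre-order visits the node, then its left subtree, then its right subtree.
Visit 3.
At 3: go left to 16.
  Visit 16.
  At 16: go left to 38.
    Visit 38.
    At 38: go left to 31.
      31 is a leaf — visit 31.
    At 38: go right to 11.
      11 is a leaf — visit 11.
  At 16: go right to 34.
    Visit 34.
    At 34: no left child.
    At 34: go right to 5.
      5 is a leaf — visit 5.
At 3: go right to 36.
  Visit 36.
  At 36: go left to 8.
    Visit 8.
    At 8: go left to 6.
      Visit 6.
      At 6: no left child.
      At 6: go right to 30.
        30 is a leaf — visit 30.
    At 8: go right to 26.
      Visit 26.
      At 26: go left to 39.
        39 is a leaf — visit 39.
      At 26: go right to 27.
        Visit 27.
        At 27: no left child.
        At 27: go right to 23.
          23 is a leaf — visit 23.
  At 36: go right to 32.
    32 is a leaf — visit 32.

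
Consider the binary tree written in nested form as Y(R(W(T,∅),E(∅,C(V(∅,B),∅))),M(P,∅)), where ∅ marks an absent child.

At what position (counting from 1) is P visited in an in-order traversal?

9

In-order visits the left subtree, then the node, then the right subtree.
At Y: go left to R.
  At R: go left to W.
    At W: go left to T.
      T is a leaf — visit T.
    Visit W.
    At W: no right child.
  Visit R.
  At R: go right to E.
    At E: no left child.
    Visit E.
    At E: go right to C.
      At C: go left to V.
        At V: no left child.
        Visit V.
        At V: go right to B.
          B is a leaf — visit B.
      Visit C.
      At C: no right child.
Visit Y.
At Y: go right to M.
  At M: go left to P.
    P is a leaf — visit P.
  Visit M.
  At M: no right child.
Full in-order sequence: T, W, R, E, V, B, C, Y, P, M.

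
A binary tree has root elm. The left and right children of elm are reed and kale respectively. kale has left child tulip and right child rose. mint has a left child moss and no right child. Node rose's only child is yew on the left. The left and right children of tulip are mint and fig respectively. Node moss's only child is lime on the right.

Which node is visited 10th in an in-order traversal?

In-order visits the left subtree, then the node, then the right subtree.
At elm: go left to reed.
  reed is a leaf — visit reed.
Visit elm.
At elm: go right to kale.
  At kale: go left to tulip.
    At tulip: go left to mint.
      At mint: go left to moss.
        At moss: no left child.
        Visit moss.
        At moss: go right to lime.
          lime is a leaf — visit lime.
      Visit mint.
      At mint: no right child.
    Visit tulip.
    At tulip: go right to fig.
      fig is a leaf — visit fig.
  Visit kale.
  At kale: go right to rose.
    At rose: go left to yew.
      yew is a leaf — visit yew.
    Visit rose.
    At rose: no right child.
Full in-order sequence: reed, elm, moss, lime, mint, tulip, fig, kale, yew, rose.

rose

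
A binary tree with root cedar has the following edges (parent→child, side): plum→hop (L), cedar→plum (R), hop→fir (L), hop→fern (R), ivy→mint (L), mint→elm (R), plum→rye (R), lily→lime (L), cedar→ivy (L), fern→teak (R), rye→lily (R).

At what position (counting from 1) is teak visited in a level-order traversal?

11

Level-order visits nodes level by level from the root, left to right within each level.
Level 0: cedar
Level 1: ivy, plum
Level 2: mint, hop, rye
Level 3: elm, fir, fern, lily
Level 4: teak, lime
Full level-order sequence: cedar, ivy, plum, mint, hop, rye, elm, fir, fern, lily, teak, lime.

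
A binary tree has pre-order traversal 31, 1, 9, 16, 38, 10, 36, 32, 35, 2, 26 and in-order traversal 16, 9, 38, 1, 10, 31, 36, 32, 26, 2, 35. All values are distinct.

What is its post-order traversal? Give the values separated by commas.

16, 38, 9, 10, 1, 26, 2, 35, 32, 36, 31

The first element of pre-order is the root; it splits in-order into left and right subtrees.
Root 31: left subtree has 5 nodes {16, 9, 38, 1, 10}, right has 5 {36, 32, 26, 2, 35}.
  Root 1: left subtree has 3 nodes {16, 9, 38}, right has 1 {10}.
    Root 9: left subtree has 1 node {16}, right has 1 {38}.
  Root 36: left subtree has 0 nodes { }, right has 4 {32, 26, 2, 35}.
    Root 32: left subtree has 0 nodes { }, right has 3 {26, 2, 35}.
      Root 35: left subtree has 2 nodes {26, 2}, right has 0 { }.
        Root 2: left subtree has 1 node {26}, right has 0 { }.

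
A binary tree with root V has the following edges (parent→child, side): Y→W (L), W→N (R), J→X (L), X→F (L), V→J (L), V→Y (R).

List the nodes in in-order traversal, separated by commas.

F, X, J, V, W, N, Y

In-order visits the left subtree, then the node, then the right subtree.
At V: go left to J.
  At J: go left to X.
    At X: go left to F.
      F is a leaf — visit F.
    Visit X.
    At X: no right child.
  Visit J.
  At J: no right child.
Visit V.
At V: go right to Y.
  At Y: go left to W.
    At W: no left child.
    Visit W.
    At W: go right to N.
      N is a leaf — visit N.
  Visit Y.
  At Y: no right child.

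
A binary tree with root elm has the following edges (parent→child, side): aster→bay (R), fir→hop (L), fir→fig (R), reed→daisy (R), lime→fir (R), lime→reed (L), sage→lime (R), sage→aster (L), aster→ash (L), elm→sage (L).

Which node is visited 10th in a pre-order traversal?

Pre-order visits the node, then its left subtree, then its right subtree.
Visit elm.
At elm: go left to sage.
  Visit sage.
  At sage: go left to aster.
    Visit aster.
    At aster: go left to ash.
      ash is a leaf — visit ash.
    At aster: go right to bay.
      bay is a leaf — visit bay.
  At sage: go right to lime.
    Visit lime.
    At lime: go left to reed.
      Visit reed.
      At reed: no left child.
      At reed: go right to daisy.
        daisy is a leaf — visit daisy.
    At lime: go right to fir.
      Visit fir.
      At fir: go left to hop.
        hop is a leaf — visit hop.
      At fir: go right to fig.
        fig is a leaf — visit fig.
At elm: no right child.
Full pre-order sequence: elm, sage, aster, ash, bay, lime, reed, daisy, fir, hop, fig.

hop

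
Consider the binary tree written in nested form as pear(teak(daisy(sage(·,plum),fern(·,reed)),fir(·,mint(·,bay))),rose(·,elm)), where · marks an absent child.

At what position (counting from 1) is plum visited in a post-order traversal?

1

Post-order visits the left subtree, then the right subtree, then the node.
At pear: go left to teak.
  At teak: go left to daisy.
    At daisy: go left to sage.
      At sage: no left child.
      At sage: go right to plum.
        plum is a leaf — visit plum.
      Visit sage.
    At daisy: go right to fern.
      At fern: no left child.
      At fern: go right to reed.
        reed is a leaf — visit reed.
      Visit fern.
    Visit daisy.
  At teak: go right to fir.
    At fir: no left child.
    At fir: go right to mint.
      At mint: no left child.
      At mint: go right to bay.
        bay is a leaf — visit bay.
      Visit mint.
    Visit fir.
  Visit teak.
At pear: go right to rose.
  At rose: no left child.
  At rose: go right to elm.
    elm is a leaf — visit elm.
  Visit rose.
Visit pear.
Full post-order sequence: plum, sage, reed, fern, daisy, bay, mint, fir, teak, elm, rose, pear.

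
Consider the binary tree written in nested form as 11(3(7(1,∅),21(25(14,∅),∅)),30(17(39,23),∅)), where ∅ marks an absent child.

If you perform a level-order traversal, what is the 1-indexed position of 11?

Level-order visits nodes level by level from the root, left to right within each level.
Level 0: 11
Level 1: 3, 30
Level 2: 7, 21, 17
Level 3: 1, 25, 39, 23
Level 4: 14
Full level-order sequence: 11, 3, 30, 7, 21, 17, 1, 25, 39, 23, 14.

1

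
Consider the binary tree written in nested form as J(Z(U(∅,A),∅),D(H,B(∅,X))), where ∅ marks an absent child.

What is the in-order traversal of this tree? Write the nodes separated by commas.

In-order visits the left subtree, then the node, then the right subtree.
At J: go left to Z.
  At Z: go left to U.
    At U: no left child.
    Visit U.
    At U: go right to A.
      A is a leaf — visit A.
  Visit Z.
  At Z: no right child.
Visit J.
At J: go right to D.
  At D: go left to H.
    H is a leaf — visit H.
  Visit D.
  At D: go right to B.
    At B: no left child.
    Visit B.
    At B: go right to X.
      X is a leaf — visit X.

U, A, Z, J, H, D, B, X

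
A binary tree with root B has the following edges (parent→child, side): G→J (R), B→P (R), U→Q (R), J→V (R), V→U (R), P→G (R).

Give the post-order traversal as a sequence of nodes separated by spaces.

Post-order visits the left subtree, then the right subtree, then the node.
At B: no left child.
At B: go right to P.
  At P: no left child.
  At P: go right to G.
    At G: no left child.
    At G: go right to J.
      At J: no left child.
      At J: go right to V.
        At V: no left child.
        At V: go right to U.
          At U: no left child.
          At U: go right to Q.
            Q is a leaf — visit Q.
          Visit U.
        Visit V.
      Visit J.
    Visit G.
  Visit P.
Visit B.

Q U V J G P B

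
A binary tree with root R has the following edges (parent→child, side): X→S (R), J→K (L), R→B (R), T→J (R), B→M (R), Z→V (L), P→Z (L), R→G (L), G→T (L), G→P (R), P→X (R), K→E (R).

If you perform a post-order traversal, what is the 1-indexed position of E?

1

Post-order visits the left subtree, then the right subtree, then the node.
At R: go left to G.
  At G: go left to T.
    At T: no left child.
    At T: go right to J.
      At J: go left to K.
        At K: no left child.
        At K: go right to E.
          E is a leaf — visit E.
        Visit K.
      At J: no right child.
      Visit J.
    Visit T.
  At G: go right to P.
    At P: go left to Z.
      At Z: go left to V.
        V is a leaf — visit V.
      At Z: no right child.
      Visit Z.
    At P: go right to X.
      At X: no left child.
      At X: go right to S.
        S is a leaf — visit S.
      Visit X.
    Visit P.
  Visit G.
At R: go right to B.
  At B: no left child.
  At B: go right to M.
    M is a leaf — visit M.
  Visit B.
Visit R.
Full post-order sequence: E, K, J, T, V, Z, S, X, P, G, M, B, R.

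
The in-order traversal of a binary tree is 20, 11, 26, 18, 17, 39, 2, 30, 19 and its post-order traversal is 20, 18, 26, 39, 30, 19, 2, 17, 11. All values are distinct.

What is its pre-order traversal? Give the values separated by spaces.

11 20 17 26 18 2 39 19 30

The last element of post-order is the root; it splits in-order into left and right subtrees.
Root 11: left subtree has 1 node {20}, right has 7 {26, 18, 17, 39, 2, 30, 19}.
  Root 17: left subtree has 2 nodes {26, 18}, right has 4 {39, 2, 30, 19}.
    Root 26: left subtree has 0 nodes { }, right has 1 {18}.
    Root 2: left subtree has 1 node {39}, right has 2 {30, 19}.
      Root 19: left subtree has 1 node {30}, right has 0 { }.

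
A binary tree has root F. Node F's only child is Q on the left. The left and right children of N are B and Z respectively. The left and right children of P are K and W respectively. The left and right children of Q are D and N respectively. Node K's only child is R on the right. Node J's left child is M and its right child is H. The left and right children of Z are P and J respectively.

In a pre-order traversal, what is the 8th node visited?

Pre-order visits the node, then its left subtree, then its right subtree.
Visit F.
At F: go left to Q.
  Visit Q.
  At Q: go left to D.
    D is a leaf — visit D.
  At Q: go right to N.
    Visit N.
    At N: go left to B.
      B is a leaf — visit B.
    At N: go right to Z.
      Visit Z.
      At Z: go left to P.
        Visit P.
        At P: go left to K.
          Visit K.
          At K: no left child.
          At K: go right to R.
            R is a leaf — visit R.
        At P: go right to W.
          W is a leaf — visit W.
      At Z: go right to J.
        Visit J.
        At J: go left to M.
          M is a leaf — visit M.
        At J: go right to H.
          H is a leaf — visit H.
At F: no right child.
Full pre-order sequence: F, Q, D, N, B, Z, P, K, R, W, J, M, H.

K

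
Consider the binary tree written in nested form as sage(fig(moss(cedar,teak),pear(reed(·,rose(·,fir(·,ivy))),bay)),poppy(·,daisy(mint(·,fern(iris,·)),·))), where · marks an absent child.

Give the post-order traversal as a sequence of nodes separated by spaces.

cedar teak moss ivy fir rose reed bay pear fig iris fern mint daisy poppy sage

Post-order visits the left subtree, then the right subtree, then the node.
At sage: go left to fig.
  At fig: go left to moss.
    At moss: go left to cedar.
      cedar is a leaf — visit cedar.
    At moss: go right to teak.
      teak is a leaf — visit teak.
    Visit moss.
  At fig: go right to pear.
    At pear: go left to reed.
      At reed: no left child.
      At reed: go right to rose.
        At rose: no left child.
        At rose: go right to fir.
          At fir: no left child.
          At fir: go right to ivy.
            ivy is a leaf — visit ivy.
          Visit fir.
        Visit rose.
      Visit reed.
    At pear: go right to bay.
      bay is a leaf — visit bay.
    Visit pear.
  Visit fig.
At sage: go right to poppy.
  At poppy: no left child.
  At poppy: go right to daisy.
    At daisy: go left to mint.
      At mint: no left child.
      At mint: go right to fern.
        At fern: go left to iris.
          iris is a leaf — visit iris.
        At fern: no right child.
        Visit fern.
      Visit mint.
    At daisy: no right child.
    Visit daisy.
  Visit poppy.
Visit sage.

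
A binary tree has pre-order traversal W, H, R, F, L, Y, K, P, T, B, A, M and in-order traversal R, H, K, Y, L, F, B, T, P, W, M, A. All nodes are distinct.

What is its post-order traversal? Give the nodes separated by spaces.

R K Y L B T P F H M A W

The first element of pre-order is the root; it splits in-order into left and right subtrees.
Root W: left subtree has 9 nodes {R, H, K, Y, L, F, B, T, P}, right has 2 {M, A}.
  Root H: left subtree has 1 node {R}, right has 7 {K, Y, L, F, B, T, P}.
    Root F: left subtree has 3 nodes {K, Y, L}, right has 3 {B, T, P}.
      Root L: left subtree has 2 nodes {K, Y}, right has 0 { }.
        Root Y: left subtree has 1 node {K}, right has 0 { }.
      Root P: left subtree has 2 nodes {B, T}, right has 0 { }.
        Root T: left subtree has 1 node {B}, right has 0 { }.
  Root A: left subtree has 1 node {M}, right has 0 { }.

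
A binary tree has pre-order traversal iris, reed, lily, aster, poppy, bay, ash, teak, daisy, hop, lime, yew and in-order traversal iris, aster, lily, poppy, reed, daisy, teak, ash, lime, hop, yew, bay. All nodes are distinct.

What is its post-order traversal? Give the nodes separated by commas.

aster, poppy, lily, daisy, teak, lime, yew, hop, ash, bay, reed, iris

The first element of pre-order is the root; it splits in-order into left and right subtrees.
Root iris: left subtree has 0 nodes { }, right has 11 {aster, lily, poppy, reed, daisy, teak, ash, lime, hop, yew, bay}.
  Root reed: left subtree has 3 nodes {aster, lily, poppy}, right has 7 {daisy, teak, ash, lime, hop, yew, bay}.
    Root lily: left subtree has 1 node {aster}, right has 1 {poppy}.
    Root bay: left subtree has 6 nodes {daisy, teak, ash, lime, hop, yew}, right has 0 { }.
      Root ash: left subtree has 2 nodes {daisy, teak}, right has 3 {lime, hop, yew}.
        Root teak: left subtree has 1 node {daisy}, right has 0 { }.
        Root hop: left subtree has 1 node {lime}, right has 1 {yew}.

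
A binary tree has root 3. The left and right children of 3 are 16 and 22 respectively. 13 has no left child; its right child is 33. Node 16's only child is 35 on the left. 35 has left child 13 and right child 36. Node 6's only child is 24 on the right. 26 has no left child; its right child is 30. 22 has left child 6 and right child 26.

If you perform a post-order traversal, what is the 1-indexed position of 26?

9

Post-order visits the left subtree, then the right subtree, then the node.
At 3: go left to 16.
  At 16: go left to 35.
    At 35: go left to 13.
      At 13: no left child.
      At 13: go right to 33.
        33 is a leaf — visit 33.
      Visit 13.
    At 35: go right to 36.
      36 is a leaf — visit 36.
    Visit 35.
  At 16: no right child.
  Visit 16.
At 3: go right to 22.
  At 22: go left to 6.
    At 6: no left child.
    At 6: go right to 24.
      24 is a leaf — visit 24.
    Visit 6.
  At 22: go right to 26.
    At 26: no left child.
    At 26: go right to 30.
      30 is a leaf — visit 30.
    Visit 26.
  Visit 22.
Visit 3.
Full post-order sequence: 33, 13, 36, 35, 16, 24, 6, 30, 26, 22, 3.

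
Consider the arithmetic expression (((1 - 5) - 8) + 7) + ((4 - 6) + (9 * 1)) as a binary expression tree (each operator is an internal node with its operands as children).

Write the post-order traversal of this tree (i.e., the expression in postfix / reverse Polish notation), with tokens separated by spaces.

1 5 - 8 - 7 + 4 6 - 9 1 * + +

Post-order on an expression tree gives postfix notation: for each operator, emit left operand, right operand, then the operator.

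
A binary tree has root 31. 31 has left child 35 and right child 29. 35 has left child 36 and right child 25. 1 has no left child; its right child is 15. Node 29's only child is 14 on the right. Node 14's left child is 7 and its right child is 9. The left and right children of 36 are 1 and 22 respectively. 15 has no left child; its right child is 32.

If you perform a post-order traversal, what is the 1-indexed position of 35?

7

Post-order visits the left subtree, then the right subtree, then the node.
At 31: go left to 35.
  At 35: go left to 36.
    At 36: go left to 1.
      At 1: no left child.
      At 1: go right to 15.
        At 15: no left child.
        At 15: go right to 32.
          32 is a leaf — visit 32.
        Visit 15.
      Visit 1.
    At 36: go right to 22.
      22 is a leaf — visit 22.
    Visit 36.
  At 35: go right to 25.
    25 is a leaf — visit 25.
  Visit 35.
At 31: go right to 29.
  At 29: no left child.
  At 29: go right to 14.
    At 14: go left to 7.
      7 is a leaf — visit 7.
    At 14: go right to 9.
      9 is a leaf — visit 9.
    Visit 14.
  Visit 29.
Visit 31.
Full post-order sequence: 32, 15, 1, 22, 36, 25, 35, 7, 9, 14, 29, 31.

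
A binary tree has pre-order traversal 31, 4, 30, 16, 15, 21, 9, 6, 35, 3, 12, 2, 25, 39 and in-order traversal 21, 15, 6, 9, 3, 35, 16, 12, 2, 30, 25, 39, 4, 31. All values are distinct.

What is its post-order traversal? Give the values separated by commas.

21, 6, 3, 35, 9, 15, 2, 12, 16, 39, 25, 30, 4, 31

The first element of pre-order is the root; it splits in-order into left and right subtrees.
Root 31: left subtree has 13 nodes {21, 15, 6, 9, 3, 35, 16, 12, 2, 30, 25, 39, 4}, right has 0 { }.
  Root 4: left subtree has 12 nodes {21, 15, 6, 9, 3, 35, 16, 12, 2, 30, 25, 39}, right has 0 { }.
    Root 30: left subtree has 9 nodes {21, 15, 6, 9, 3, 35, 16, 12, 2}, right has 2 {25, 39}.
      Root 16: left subtree has 6 nodes {21, 15, 6, 9, 3, 35}, right has 2 {12, 2}.
        Root 15: left subtree has 1 node {21}, right has 4 {6, 9, 3, 35}.
          Root 9: left subtree has 1 node {6}, right has 2 {3, 35}.
            Root 35: left subtree has 1 node {3}, right has 0 { }.
        Root 12: left subtree has 0 nodes { }, right has 1 {2}.
      Root 25: left subtree has 0 nodes { }, right has 1 {39}.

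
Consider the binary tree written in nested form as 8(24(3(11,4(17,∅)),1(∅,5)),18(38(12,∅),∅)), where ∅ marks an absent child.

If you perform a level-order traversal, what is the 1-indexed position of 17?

11

Level-order visits nodes level by level from the root, left to right within each level.
Level 0: 8
Level 1: 24, 18
Level 2: 3, 1, 38
Level 3: 11, 4, 5, 12
Level 4: 17
Full level-order sequence: 8, 24, 18, 3, 1, 38, 11, 4, 5, 12, 17.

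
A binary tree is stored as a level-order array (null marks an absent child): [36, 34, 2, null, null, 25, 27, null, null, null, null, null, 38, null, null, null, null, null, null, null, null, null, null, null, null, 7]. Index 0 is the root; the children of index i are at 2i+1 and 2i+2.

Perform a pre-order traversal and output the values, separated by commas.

36, 34, 2, 25, 38, 7, 27

Pre-order visits the node, then its left subtree, then its right subtree.
Visit 36.
At 36: go left to 34.
  34 is a leaf — visit 34.
At 36: go right to 2.
  Visit 2.
  At 2: go left to 25.
    Visit 25.
    At 25: no left child.
    At 25: go right to 38.
      Visit 38.
      At 38: go left to 7.
        7 is a leaf — visit 7.
      At 38: no right child.
  At 2: go right to 27.
    27 is a leaf — visit 27.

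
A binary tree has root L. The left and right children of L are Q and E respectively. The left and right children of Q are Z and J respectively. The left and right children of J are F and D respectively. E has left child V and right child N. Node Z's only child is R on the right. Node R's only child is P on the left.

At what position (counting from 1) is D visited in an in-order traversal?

7

In-order visits the left subtree, then the node, then the right subtree.
At L: go left to Q.
  At Q: go left to Z.
    At Z: no left child.
    Visit Z.
    At Z: go right to R.
      At R: go left to P.
        P is a leaf — visit P.
      Visit R.
      At R: no right child.
  Visit Q.
  At Q: go right to J.
    At J: go left to F.
      F is a leaf — visit F.
    Visit J.
    At J: go right to D.
      D is a leaf — visit D.
Visit L.
At L: go right to E.
  At E: go left to V.
    V is a leaf — visit V.
  Visit E.
  At E: go right to N.
    N is a leaf — visit N.
Full in-order sequence: Z, P, R, Q, F, J, D, L, V, E, N.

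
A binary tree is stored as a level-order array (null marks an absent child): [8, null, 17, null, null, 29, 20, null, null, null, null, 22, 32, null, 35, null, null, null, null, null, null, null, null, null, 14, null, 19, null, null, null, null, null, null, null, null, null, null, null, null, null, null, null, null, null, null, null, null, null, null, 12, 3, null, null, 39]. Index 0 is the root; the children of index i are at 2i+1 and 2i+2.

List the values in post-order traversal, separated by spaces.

12 3 14 22 39 19 32 29 35 20 17 8

Post-order visits the left subtree, then the right subtree, then the node.
At 8: no left child.
At 8: go right to 17.
  At 17: go left to 29.
    At 29: go left to 22.
      At 22: no left child.
      At 22: go right to 14.
        At 14: go left to 12.
          12 is a leaf — visit 12.
        At 14: go right to 3.
          3 is a leaf — visit 3.
        Visit 14.
      Visit 22.
    At 29: go right to 32.
      At 32: no left child.
      At 32: go right to 19.
        At 19: go left to 39.
          39 is a leaf — visit 39.
        At 19: no right child.
        Visit 19.
      Visit 32.
    Visit 29.
  At 17: go right to 20.
    At 20: no left child.
    At 20: go right to 35.
      35 is a leaf — visit 35.
    Visit 20.
  Visit 17.
Visit 8.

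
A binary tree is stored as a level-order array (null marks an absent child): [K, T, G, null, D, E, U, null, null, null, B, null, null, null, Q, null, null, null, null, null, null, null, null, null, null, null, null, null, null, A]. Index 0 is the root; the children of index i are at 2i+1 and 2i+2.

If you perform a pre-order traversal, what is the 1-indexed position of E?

6

Pre-order visits the node, then its left subtree, then its right subtree.
Visit K.
At K: go left to T.
  Visit T.
  At T: no left child.
  At T: go right to D.
    Visit D.
    At D: no left child.
    At D: go right to B.
      B is a leaf — visit B.
At K: go right to G.
  Visit G.
  At G: go left to E.
    E is a leaf — visit E.
  At G: go right to U.
    Visit U.
    At U: no left child.
    At U: go right to Q.
      Visit Q.
      At Q: go left to A.
        A is a leaf — visit A.
      At Q: no right child.
Full pre-order sequence: K, T, D, B, G, E, U, Q, A.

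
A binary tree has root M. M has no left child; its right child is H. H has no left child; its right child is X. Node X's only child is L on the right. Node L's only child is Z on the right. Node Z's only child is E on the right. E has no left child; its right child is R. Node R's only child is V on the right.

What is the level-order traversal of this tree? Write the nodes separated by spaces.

M H X L Z E R V

Level-order visits nodes level by level from the root, left to right within each level.
Level 0: M
Level 1: H
Level 2: X
Level 3: L
Level 4: Z
Level 5: E
Level 6: R
Level 7: V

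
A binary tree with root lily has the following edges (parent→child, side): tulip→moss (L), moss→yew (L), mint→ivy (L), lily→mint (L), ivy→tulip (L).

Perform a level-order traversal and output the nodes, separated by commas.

Level-order visits nodes level by level from the root, left to right within each level.
Level 0: lily
Level 1: mint
Level 2: ivy
Level 3: tulip
Level 4: moss
Level 5: yew

lily, mint, ivy, tulip, moss, yew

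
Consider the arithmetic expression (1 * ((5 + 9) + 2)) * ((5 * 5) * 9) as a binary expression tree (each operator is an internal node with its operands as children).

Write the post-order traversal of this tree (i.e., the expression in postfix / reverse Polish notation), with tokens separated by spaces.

Post-order on an expression tree gives postfix notation: for each operator, emit left operand, right operand, then the operator.

1 5 9 + 2 + * 5 5 * 9 * *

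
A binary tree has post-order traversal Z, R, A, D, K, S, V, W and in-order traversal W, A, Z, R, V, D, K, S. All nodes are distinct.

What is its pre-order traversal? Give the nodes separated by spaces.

The last element of post-order is the root; it splits in-order into left and right subtrees.
Root W: left subtree has 0 nodes { }, right has 7 {A, Z, R, V, D, K, S}.
  Root V: left subtree has 3 nodes {A, Z, R}, right has 3 {D, K, S}.
    Root A: left subtree has 0 nodes { }, right has 2 {Z, R}.
      Root R: left subtree has 1 node {Z}, right has 0 { }.
    Root S: left subtree has 2 nodes {D, K}, right has 0 { }.
      Root K: left subtree has 1 node {D}, right has 0 { }.

W V A R Z S K D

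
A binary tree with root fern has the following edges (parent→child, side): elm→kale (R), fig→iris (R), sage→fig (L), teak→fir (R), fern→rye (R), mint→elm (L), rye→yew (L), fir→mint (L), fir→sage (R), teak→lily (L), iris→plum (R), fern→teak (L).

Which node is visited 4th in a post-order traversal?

Post-order visits the left subtree, then the right subtree, then the node.
At fern: go left to teak.
  At teak: go left to lily.
    lily is a leaf — visit lily.
  At teak: go right to fir.
    At fir: go left to mint.
      At mint: go left to elm.
        At elm: no left child.
        At elm: go right to kale.
          kale is a leaf — visit kale.
        Visit elm.
      At mint: no right child.
      Visit mint.
    At fir: go right to sage.
      At sage: go left to fig.
        At fig: no left child.
        At fig: go right to iris.
          At iris: no left child.
          At iris: go right to plum.
            plum is a leaf — visit plum.
          Visit iris.
        Visit fig.
      At sage: no right child.
      Visit sage.
    Visit fir.
  Visit teak.
At fern: go right to rye.
  At rye: go left to yew.
    yew is a leaf — visit yew.
  At rye: no right child.
  Visit rye.
Visit fern.
Full post-order sequence: lily, kale, elm, mint, plum, iris, fig, sage, fir, teak, yew, rye, fern.

mint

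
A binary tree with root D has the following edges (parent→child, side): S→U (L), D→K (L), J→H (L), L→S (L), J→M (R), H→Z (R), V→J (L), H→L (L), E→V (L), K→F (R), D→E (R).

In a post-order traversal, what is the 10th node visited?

Post-order visits the left subtree, then the right subtree, then the node.
At D: go left to K.
  At K: no left child.
  At K: go right to F.
    F is a leaf — visit F.
  Visit K.
At D: go right to E.
  At E: go left to V.
    At V: go left to J.
      At J: go left to H.
        At H: go left to L.
          At L: go left to S.
            At S: go left to U.
              U is a leaf — visit U.
            At S: no right child.
            Visit S.
          At L: no right child.
          Visit L.
        At H: go right to Z.
          Z is a leaf — visit Z.
        Visit H.
      At J: go right to M.
        M is a leaf — visit M.
      Visit J.
    At V: no right child.
    Visit V.
  At E: no right child.
  Visit E.
Visit D.
Full post-order sequence: F, K, U, S, L, Z, H, M, J, V, E, D.

V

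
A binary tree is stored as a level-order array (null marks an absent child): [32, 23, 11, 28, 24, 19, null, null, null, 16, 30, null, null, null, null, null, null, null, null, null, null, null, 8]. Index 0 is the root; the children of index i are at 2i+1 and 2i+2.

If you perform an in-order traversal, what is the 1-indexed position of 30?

In-order visits the left subtree, then the node, then the right subtree.
At 32: go left to 23.
  At 23: go left to 28.
    28 is a leaf — visit 28.
  Visit 23.
  At 23: go right to 24.
    At 24: go left to 16.
      16 is a leaf — visit 16.
    Visit 24.
    At 24: go right to 30.
      At 30: no left child.
      Visit 30.
      At 30: go right to 8.
        8 is a leaf — visit 8.
Visit 32.
At 32: go right to 11.
  At 11: go left to 19.
    19 is a leaf — visit 19.
  Visit 11.
  At 11: no right child.
Full in-order sequence: 28, 23, 16, 24, 30, 8, 32, 19, 11.

5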